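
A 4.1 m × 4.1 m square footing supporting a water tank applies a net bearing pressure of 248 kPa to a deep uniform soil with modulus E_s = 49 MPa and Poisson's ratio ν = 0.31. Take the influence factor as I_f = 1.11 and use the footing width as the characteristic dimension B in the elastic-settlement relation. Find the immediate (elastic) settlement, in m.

S_e ≈ 0.0208 m

Immediate (elastic) settlement: S_e = q·B·(1−ν²)/E_s · I_f.
E_s = 49 MPa = 49000 kPa.
S_e = 248 × 4.1 × (1 − 0.31²) / 49000 × 1.11
    = 248 × 4.1 × 0.9039 / 49000 × 1.11
    = 0.02082 m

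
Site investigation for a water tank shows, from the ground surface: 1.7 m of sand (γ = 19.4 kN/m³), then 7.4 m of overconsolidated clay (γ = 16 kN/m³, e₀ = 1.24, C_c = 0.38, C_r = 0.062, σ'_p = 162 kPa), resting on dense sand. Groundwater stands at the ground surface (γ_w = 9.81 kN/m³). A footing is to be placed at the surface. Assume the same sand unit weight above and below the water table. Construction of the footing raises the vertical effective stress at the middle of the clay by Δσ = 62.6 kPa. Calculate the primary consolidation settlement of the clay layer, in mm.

Mid-depth of clay below the ground surface: z = 1.7 + 7.4/2 = 5.4 m.
Total vertical stress at mid-clay: σ_v = 19.4×1.7 + 16×3.7 = 92.18 kPa.
Pore pressure: u = 9.81×(5.4 − 0) = 52.974 kPa.
Initial effective stress: σ'_0 = σ_v − u = 92.18 − 52.974 = 39.206 kPa.
Final effective stress: σ'_f = 39.206 + 62.6 = 101.81 kPa.
σ'_f = 101.81 ≤ σ'_p = 162 kPa, so the clay remains overconsolidated and only the recompression index applies:
S_c = C_r·H/(1+e₀)·log₁₀(σ'_f/σ'_0) = 0.062×7.4/2.24×log₁₀(101.81/39.206)
    = 0.20482 × 0.41444 = 0.08489 m

S_c ≈ 84.9 mm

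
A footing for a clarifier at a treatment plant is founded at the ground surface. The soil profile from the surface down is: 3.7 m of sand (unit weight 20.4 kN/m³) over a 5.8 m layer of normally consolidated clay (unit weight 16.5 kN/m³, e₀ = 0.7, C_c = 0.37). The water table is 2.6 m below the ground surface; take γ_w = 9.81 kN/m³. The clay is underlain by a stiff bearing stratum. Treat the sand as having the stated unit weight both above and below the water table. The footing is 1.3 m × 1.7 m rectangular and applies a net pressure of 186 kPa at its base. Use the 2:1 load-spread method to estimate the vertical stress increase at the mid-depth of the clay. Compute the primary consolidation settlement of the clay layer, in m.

S_c ≈ 0.0394 m

Mid-depth of clay below the ground surface: z = 3.7 + 5.8/2 = 6.6 m.
Total vertical stress at mid-clay: σ_v = 20.4×3.7 + 16.5×2.9 = 123.33 kPa.
Pore pressure: u = 9.81×(6.6 − 2.6) = 39.24 kPa.
Initial effective stress: σ'_0 = σ_v − u = 123.33 − 39.24 = 84.09 kPa.
Stress increase at mid-clay by the 2:1 spreading method:
Δσ = qBL/((B+z)(L+z)) = 186×1.3×1.7/((1.3+6.6)(1.7+6.6)) = 6.269 kPa
Final effective stress: σ'_f = σ'_0 + Δσ = 84.09 + 6.269 = 90.359 kPa.
Normally consolidated clay, so the full stress increment lies on the virgin compression line:
S_c = C_c·H/(1+e₀)·log₁₀(σ'_f/σ'_0) = 0.37×5.8/(1+0.7)×log₁₀(90.359/84.09)
    = 1.2624 × 0.031227 = 0.03942 m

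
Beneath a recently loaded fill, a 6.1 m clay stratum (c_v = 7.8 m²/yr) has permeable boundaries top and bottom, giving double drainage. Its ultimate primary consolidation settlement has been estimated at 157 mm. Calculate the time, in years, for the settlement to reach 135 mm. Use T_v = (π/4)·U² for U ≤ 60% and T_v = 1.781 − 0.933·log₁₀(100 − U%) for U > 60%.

Drainage path length: H_d = H/2 = 3.05 m (double drainage).
U = S(t)/S_ult = 135/157 = 0.8599.
U > 60%: T_v = 1.781 − 0.933·log₁₀(100 − 85.987) = 0.71129.
t = T_v·H_d²/c_v = 0.71129×3.05²/7.8 = 0.8483 years.

t ≈ 0.848 years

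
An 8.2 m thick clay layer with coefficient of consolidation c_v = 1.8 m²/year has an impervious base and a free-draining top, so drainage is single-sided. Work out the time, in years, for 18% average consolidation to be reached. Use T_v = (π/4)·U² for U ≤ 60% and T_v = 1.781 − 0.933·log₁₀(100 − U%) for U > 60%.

Drainage path length: H_d = H = 8.2 m (single drainage).
U ≤ 60%: T_v = (π/4)·U² = (π/4)×0.18² = 0.025447.
t = T_v·H_d²/c_v = 0.025447×8.2²/1.8 = 0.9506 years.

t ≈ 0.951 years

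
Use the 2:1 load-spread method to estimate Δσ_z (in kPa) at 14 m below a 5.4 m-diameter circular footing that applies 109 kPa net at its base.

By the 2:1 method the load spreads at 1 horizontal : 2 vertical, so at depth z the loaded area has grown by z in each plan dimension:
Δσ ≈ qD²/(D+z)² = 109×5.4²/(5.4+14)² = 8.4452 kPa

Δσ_z ≈ 8.45 kPa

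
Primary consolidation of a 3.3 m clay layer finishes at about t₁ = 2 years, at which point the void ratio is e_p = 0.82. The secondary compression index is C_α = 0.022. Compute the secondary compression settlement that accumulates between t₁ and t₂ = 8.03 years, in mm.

Secondary compression: S_s = C_α·H/(1+e_p)·log₁₀(t₂/t₁)
S_s = 0.022×3.3/(1+0.82)×log₁₀(8.03/2)
    = 0.03989 × 0.6037 = 0.02408 m

S_s ≈ 24.1 mm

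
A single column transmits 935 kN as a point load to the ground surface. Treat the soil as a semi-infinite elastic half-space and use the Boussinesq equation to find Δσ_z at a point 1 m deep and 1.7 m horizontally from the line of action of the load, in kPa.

Boussinesq vertical stress below a point load on an elastic half-space:
Δσ_z = 3P/(2πz²) · [1 + (r/z)²]^(−5/2)
r/z = 1.7/1 = 1.7; [1+(r/z)²]^(−5/2) = 0.033506.
Δσ_z = 3×935/(2π×1²) × 0.033506 = 446.43 × 0.033506 = 14.96 kPa

Δσ_z ≈ 15 kPa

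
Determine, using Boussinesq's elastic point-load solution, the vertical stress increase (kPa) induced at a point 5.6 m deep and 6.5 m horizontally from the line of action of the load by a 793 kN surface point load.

Δσ_z ≈ 1.43 kPa

Boussinesq vertical stress below a point load on an elastic half-space:
Δσ_z = 3P/(2πz²) · [1 + (r/z)²]^(−5/2)
r/z = 6.5/5.6 = 1.1607; [1+(r/z)²]^(−5/2) = 0.11847.
Δσ_z = 3×793/(2π×5.6²) × 0.11847 = 12.074 × 0.11847 = 1.43 kPa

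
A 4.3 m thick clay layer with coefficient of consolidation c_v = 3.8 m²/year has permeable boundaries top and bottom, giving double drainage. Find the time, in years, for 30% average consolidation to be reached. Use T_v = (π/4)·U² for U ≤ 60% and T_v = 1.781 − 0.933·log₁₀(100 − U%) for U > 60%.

t ≈ 0.086 years

Drainage path length: H_d = H/2 = 2.15 m (double drainage).
U ≤ 60%: T_v = (π/4)·U² = (π/4)×0.3² = 0.070686.
t = T_v·H_d²/c_v = 0.070686×2.15²/3.8 = 0.08599 years.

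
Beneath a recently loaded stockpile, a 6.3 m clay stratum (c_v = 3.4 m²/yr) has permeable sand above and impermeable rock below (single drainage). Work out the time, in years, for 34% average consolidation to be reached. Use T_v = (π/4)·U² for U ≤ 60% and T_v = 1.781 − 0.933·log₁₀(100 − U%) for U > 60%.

Drainage path length: H_d = H = 6.3 m (single drainage).
U ≤ 60%: T_v = (π/4)·U² = (π/4)×0.34² = 0.090792.
t = T_v·H_d²/c_v = 0.090792×6.3²/3.4 = 1.06 years.

t ≈ 1.06 years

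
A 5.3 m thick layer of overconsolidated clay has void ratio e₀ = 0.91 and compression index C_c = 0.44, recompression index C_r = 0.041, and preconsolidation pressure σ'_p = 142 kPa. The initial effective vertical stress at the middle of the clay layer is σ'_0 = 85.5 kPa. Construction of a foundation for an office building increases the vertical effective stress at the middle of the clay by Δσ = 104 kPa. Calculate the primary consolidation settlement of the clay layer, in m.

S_c ≈ 0.178 m

Final effective stress: σ'_f = 85.5 + 104 = 189.5 kPa.
σ'_f = 189.5 > σ'_p = 142 kPa, so the stress path crosses the preconsolidation pressure — recompression up to σ'_p, then virgin compression beyond:
S_c = H/(1+e₀)·[C_r·log₁₀(σ'_p/σ'_0) + C_c·log₁₀(σ'_f/σ'_p)]
    = 5.3/1.91 × [0.041×log₁₀(142/85.5) + 0.44×log₁₀(189.5/142)]
    = 2.7749 × [0.0090332 + 0.055141] = 0.1781 m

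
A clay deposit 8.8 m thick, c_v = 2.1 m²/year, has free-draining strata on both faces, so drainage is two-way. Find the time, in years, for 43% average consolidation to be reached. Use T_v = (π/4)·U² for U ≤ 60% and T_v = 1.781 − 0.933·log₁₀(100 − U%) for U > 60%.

t ≈ 1.34 years

Drainage path length: H_d = H/2 = 4.4 m (double drainage).
U ≤ 60%: T_v = (π/4)·U² = (π/4)×0.43² = 0.14522.
t = T_v·H_d²/c_v = 0.14522×4.4²/2.1 = 1.339 years.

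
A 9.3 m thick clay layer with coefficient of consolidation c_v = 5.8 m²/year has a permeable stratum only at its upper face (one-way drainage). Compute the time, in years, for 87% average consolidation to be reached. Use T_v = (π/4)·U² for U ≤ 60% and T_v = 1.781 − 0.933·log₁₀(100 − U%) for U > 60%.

t ≈ 11.1 years

Drainage path length: H_d = H = 9.3 m (single drainage).
U > 60%: T_v = 1.781 − 0.933·log₁₀(100 − 87) = 0.74169.
t = T_v·H_d²/c_v = 0.74169×9.3²/5.8 = 11.06 years.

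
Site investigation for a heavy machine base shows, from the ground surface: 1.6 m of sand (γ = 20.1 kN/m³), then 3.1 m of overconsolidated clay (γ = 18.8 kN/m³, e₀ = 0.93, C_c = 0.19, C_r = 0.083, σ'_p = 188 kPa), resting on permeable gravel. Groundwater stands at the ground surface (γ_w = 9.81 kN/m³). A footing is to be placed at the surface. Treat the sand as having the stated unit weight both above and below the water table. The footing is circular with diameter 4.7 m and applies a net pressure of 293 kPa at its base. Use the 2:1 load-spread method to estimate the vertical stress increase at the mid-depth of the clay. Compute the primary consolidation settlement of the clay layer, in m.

S_c ≈ 0.0865 m

Mid-depth of clay below the ground surface: z = 1.6 + 3.1/2 = 3.15 m.
Total vertical stress at mid-clay: σ_v = 20.1×1.6 + 18.8×1.55 = 61.3 kPa.
Pore pressure: u = 9.81×(3.15 − 0) = 30.902 kPa.
Initial effective stress: σ'_0 = σ_v − u = 61.3 − 30.902 = 30.398 kPa.
Stress increase at mid-clay by the 2:1 spreading method:
Δσ ≈ qD²/(D+z)² = 293×4.7²/(4.7+3.15)² = 105.03 kPa
Final effective stress: σ'_f = 30.398 + 105.03 = 135.43 kPa.
σ'_f = 135.43 ≤ σ'_p = 188 kPa, so the clay remains overconsolidated and only the recompression index applies:
S_c = C_r·H/(1+e₀)·log₁₀(σ'_f/σ'_0) = 0.083×3.1/1.93×log₁₀(135.43/30.398)
    = 0.13331 × 0.64887 = 0.0865 m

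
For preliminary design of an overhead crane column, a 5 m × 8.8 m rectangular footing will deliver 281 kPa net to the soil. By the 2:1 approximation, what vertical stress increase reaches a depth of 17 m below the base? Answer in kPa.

Δσ_z ≈ 21.8 kPa

By the 2:1 method the load spreads at 1 horizontal : 2 vertical, so at depth z the loaded area has grown by z in each plan dimension:
Δσ = qBL/((B+z)(L+z)) = 281×5×8.8/((5+17)(8.8+17)) = 21.783 kPa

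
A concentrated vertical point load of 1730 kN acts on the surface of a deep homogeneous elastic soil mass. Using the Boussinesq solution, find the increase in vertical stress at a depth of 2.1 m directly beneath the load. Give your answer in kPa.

Boussinesq vertical stress below a point load on an elastic half-space:
Δσ_z = 3P/(2πz²) · [1 + (r/z)²]^(−5/2)
r/z = 0/2.1 = 0; [1+(r/z)²]^(−5/2) = 1.
Δσ_z = 3×1730/(2π×2.1²) × 1 = 187.3 × 1 = 187.3 kPa

Δσ_z ≈ 187 kPa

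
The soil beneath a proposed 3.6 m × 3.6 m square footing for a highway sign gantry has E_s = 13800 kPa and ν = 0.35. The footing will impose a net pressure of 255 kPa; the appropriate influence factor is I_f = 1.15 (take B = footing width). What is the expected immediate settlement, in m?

S_e ≈ 0.0671 m

Immediate (elastic) settlement: S_e = q·B·(1−ν²)/E_s · I_f.
S_e = 255 × 3.6 × (1 − 0.35²) / 13800 × 1.15
    = 255 × 3.6 × 0.8775 / 13800 × 1.15
    = 0.06713 m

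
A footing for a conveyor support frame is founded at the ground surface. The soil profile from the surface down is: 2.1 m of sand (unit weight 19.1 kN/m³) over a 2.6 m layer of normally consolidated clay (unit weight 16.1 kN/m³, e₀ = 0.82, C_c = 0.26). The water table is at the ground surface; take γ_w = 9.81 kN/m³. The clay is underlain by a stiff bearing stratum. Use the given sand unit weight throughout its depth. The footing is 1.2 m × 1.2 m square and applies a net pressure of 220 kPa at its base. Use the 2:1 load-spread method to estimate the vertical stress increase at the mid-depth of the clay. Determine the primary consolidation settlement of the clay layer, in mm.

Mid-depth of clay below the ground surface: z = 2.1 + 2.6/2 = 3.4 m.
Total vertical stress at mid-clay: σ_v = 19.1×2.1 + 16.1×1.3 = 61.04 kPa.
Pore pressure: u = 9.81×(3.4 − 0) = 33.354 kPa.
Initial effective stress: σ'_0 = σ_v − u = 61.04 − 33.354 = 27.686 kPa.
Stress increase at mid-clay by the 2:1 spreading method:
Δσ = qBL/((B+z)(L+z)) = 220×1.2×1.2/((1.2+3.4)(1.2+3.4)) = 14.972 kPa
Final effective stress: σ'_f = σ'_0 + Δσ = 27.686 + 14.972 = 42.658 kPa.
Normally consolidated clay, so the full stress increment lies on the virgin compression line:
S_c = C_c·H/(1+e₀)·log₁₀(σ'_f/σ'_0) = 0.26×2.6/(1+0.82)×log₁₀(42.658/27.686)
    = 0.37143 × 0.18774 = 0.06973 m

S_c ≈ 69.7 mm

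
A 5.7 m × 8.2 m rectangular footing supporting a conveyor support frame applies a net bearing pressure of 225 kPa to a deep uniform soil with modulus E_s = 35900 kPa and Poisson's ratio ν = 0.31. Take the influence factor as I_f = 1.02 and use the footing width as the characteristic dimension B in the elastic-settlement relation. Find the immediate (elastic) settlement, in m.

S_e ≈ 0.0329 m

Immediate (elastic) settlement: S_e = q·B·(1−ν²)/E_s · I_f.
S_e = 225 × 5.7 × (1 − 0.31²) / 35900 × 1.02
    = 225 × 5.7 × 0.9039 / 35900 × 1.02
    = 0.03294 m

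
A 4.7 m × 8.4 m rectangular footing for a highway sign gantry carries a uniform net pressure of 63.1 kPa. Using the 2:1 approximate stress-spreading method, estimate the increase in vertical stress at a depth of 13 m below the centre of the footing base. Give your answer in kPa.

By the 2:1 method the load spreads at 1 horizontal : 2 vertical, so at depth z the loaded area has grown by z in each plan dimension:
Δσ = qBL/((B+z)(L+z)) = 63.1×4.7×8.4/((4.7+13)(8.4+13)) = 6.5769 kPa

Δσ_z ≈ 6.58 kPa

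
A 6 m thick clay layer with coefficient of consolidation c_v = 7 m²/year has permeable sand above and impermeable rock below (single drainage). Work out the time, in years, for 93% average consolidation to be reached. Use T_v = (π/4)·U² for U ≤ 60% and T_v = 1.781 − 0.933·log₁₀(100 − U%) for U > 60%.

Drainage path length: H_d = H = 6 m (single drainage).
U > 60%: T_v = 1.781 − 0.933·log₁₀(100 − 93) = 0.99252.
t = T_v·H_d²/c_v = 0.99252×6²/7 = 5.104 years.

t ≈ 5.1 years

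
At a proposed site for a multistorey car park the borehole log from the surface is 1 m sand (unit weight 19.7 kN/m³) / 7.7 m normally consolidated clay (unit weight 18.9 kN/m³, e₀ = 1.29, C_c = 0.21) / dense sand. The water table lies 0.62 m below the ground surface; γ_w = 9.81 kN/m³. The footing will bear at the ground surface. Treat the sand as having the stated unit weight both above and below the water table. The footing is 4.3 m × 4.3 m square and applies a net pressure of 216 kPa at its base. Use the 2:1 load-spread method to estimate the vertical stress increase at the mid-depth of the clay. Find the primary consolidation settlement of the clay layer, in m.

Mid-depth of clay below the ground surface: z = 1 + 7.7/2 = 4.85 m.
Total vertical stress at mid-clay: σ_v = 19.7×1 + 18.9×3.85 = 92.465 kPa.
Pore pressure: u = 9.81×(4.85 − 0.62) = 41.496 kPa.
Initial effective stress: σ'_0 = σ_v − u = 92.465 − 41.496 = 50.969 kPa.
Stress increase at mid-clay by the 2:1 spreading method:
Δσ = qBL/((B+z)(L+z)) = 216×4.3×4.3/((4.3+4.85)(4.3+4.85)) = 47.703 kPa
Final effective stress: σ'_f = σ'_0 + Δσ = 50.969 + 47.703 = 98.672 kPa.
Normally consolidated clay, so the full stress increment lies on the virgin compression line:
S_c = C_c·H/(1+e₀)·log₁₀(σ'_f/σ'_0) = 0.21×7.7/(1+1.29)×log₁₀(98.672/50.969)
    = 0.70611 × 0.28689 = 0.2026 m

S_c ≈ 0.203 m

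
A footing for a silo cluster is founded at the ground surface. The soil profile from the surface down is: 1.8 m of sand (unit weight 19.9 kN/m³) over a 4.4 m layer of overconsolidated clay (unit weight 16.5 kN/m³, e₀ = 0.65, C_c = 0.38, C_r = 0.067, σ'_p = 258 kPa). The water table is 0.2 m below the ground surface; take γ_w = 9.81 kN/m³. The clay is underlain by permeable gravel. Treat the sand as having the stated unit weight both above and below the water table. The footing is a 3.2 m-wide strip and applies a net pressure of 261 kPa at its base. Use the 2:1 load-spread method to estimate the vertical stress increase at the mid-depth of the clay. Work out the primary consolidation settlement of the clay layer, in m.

Mid-depth of clay below the ground surface: z = 1.8 + 4.4/2 = 4 m.
Total vertical stress at mid-clay: σ_v = 19.9×1.8 + 16.5×2.2 = 72.12 kPa.
Pore pressure: u = 9.81×(4 − 0.2) = 37.278 kPa.
Initial effective stress: σ'_0 = σ_v − u = 72.12 − 37.278 = 34.842 kPa.
Stress increase at mid-clay by the 2:1 spreading method:
Δσ = qB/(B+z) = 261×3.2/(3.2+4) = 116 kPa
Final effective stress: σ'_f = 34.842 + 116 = 150.84 kPa.
σ'_f = 150.84 ≤ σ'_p = 258 kPa, so the clay remains overconsolidated and only the recompression index applies:
S_c = C_r·H/(1+e₀)·log₁₀(σ'_f/σ'_0) = 0.067×4.4/1.65×log₁₀(150.84/34.842)
    = 0.17867 × 0.63641 = 0.1137 m

S_c ≈ 0.114 m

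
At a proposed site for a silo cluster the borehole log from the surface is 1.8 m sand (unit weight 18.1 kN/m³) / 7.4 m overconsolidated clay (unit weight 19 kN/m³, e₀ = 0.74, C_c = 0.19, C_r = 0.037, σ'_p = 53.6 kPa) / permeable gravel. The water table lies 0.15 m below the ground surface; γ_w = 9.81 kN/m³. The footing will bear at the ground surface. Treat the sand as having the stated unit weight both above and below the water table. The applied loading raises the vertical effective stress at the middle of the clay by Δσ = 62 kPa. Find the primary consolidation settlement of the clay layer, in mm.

S_c ≈ 264 mm

Mid-depth of clay below the ground surface: z = 1.8 + 7.4/2 = 5.5 m.
Total vertical stress at mid-clay: σ_v = 18.1×1.8 + 19×3.7 = 102.88 kPa.
Pore pressure: u = 9.81×(5.5 − 0.15) = 52.483 kPa.
Initial effective stress: σ'_0 = σ_v − u = 102.88 − 52.483 = 50.397 kPa.
Final effective stress: σ'_f = 50.397 + 62 = 112.4 kPa.
σ'_f = 112.4 > σ'_p = 53.6 kPa, so the stress path crosses the preconsolidation pressure — recompression up to σ'_p, then virgin compression beyond:
S_c = H/(1+e₀)·[C_r·log₁₀(σ'_p/σ'_0) + C_c·log₁₀(σ'_f/σ'_p)]
    = 7.4/1.74 × [0.037×log₁₀(53.6/50.397) + 0.19×log₁₀(112.4/53.6)]
    = 4.2529 × [0.00099012 + 0.061104] = 0.2641 m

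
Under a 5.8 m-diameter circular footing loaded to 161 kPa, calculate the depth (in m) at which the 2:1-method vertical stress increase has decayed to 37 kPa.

2:1 spreading — at depth z the loaded area has grown by z in each plan dimension:
qD²/(D+z)² = Δσ_z ⇒ z = D(√(q/Δσ_z) − 1) = 5.8×(√(161/37) − 1) = 6.299 m

z ≈ 6.3 m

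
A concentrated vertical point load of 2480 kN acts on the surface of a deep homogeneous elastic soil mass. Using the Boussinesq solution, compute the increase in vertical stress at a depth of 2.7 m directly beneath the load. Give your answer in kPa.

Δσ_z ≈ 162 kPa

Boussinesq vertical stress below a point load on an elastic half-space:
Δσ_z = 3P/(2πz²) · [1 + (r/z)²]^(−5/2)
r/z = 0/2.7 = 0; [1+(r/z)²]^(−5/2) = 1.
Δσ_z = 3×2480/(2π×2.7²) × 1 = 162.43 × 1 = 162.4 kPa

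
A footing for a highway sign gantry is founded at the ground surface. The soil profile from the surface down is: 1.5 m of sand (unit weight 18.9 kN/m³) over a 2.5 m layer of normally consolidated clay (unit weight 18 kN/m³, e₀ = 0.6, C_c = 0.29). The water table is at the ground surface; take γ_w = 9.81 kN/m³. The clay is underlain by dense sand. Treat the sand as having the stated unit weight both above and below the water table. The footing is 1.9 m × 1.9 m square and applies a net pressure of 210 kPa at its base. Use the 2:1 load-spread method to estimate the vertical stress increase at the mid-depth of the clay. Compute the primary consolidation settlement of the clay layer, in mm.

S_c ≈ 178 mm

Mid-depth of clay below the ground surface: z = 1.5 + 2.5/2 = 2.75 m.
Total vertical stress at mid-clay: σ_v = 18.9×1.5 + 18×1.25 = 50.85 kPa.
Pore pressure: u = 9.81×(2.75 − 0) = 26.978 kPa.
Initial effective stress: σ'_0 = σ_v − u = 50.85 − 26.978 = 23.872 kPa.
Stress increase at mid-clay by the 2:1 spreading method:
Δσ = qBL/((B+z)(L+z)) = 210×1.9×1.9/((1.9+2.75)(1.9+2.75)) = 35.061 kPa
Final effective stress: σ'_f = σ'_0 + Δσ = 23.872 + 35.061 = 58.933 kPa.
Normally consolidated clay, so the full stress increment lies on the virgin compression line:
S_c = C_c·H/(1+e₀)·log₁₀(σ'_f/σ'_0) = 0.29×2.5/(1+0.6)×log₁₀(58.933/23.872)
    = 0.45312 × 0.39247 = 0.1778 m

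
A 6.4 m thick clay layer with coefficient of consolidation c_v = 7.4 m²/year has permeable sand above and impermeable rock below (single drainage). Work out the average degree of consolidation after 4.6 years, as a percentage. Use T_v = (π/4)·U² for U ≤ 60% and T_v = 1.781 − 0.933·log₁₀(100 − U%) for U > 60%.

U ≈ 89.6 %

Drainage path length: H_d = H = 6.4 m (single drainage).
T_v = c_v·t/H_d² = 7.4×4.6/6.4² = 0.83105.
T_v = 0.83105 corresponds to the U > 60% branch:
U = 1 − 10^((1.781 − T_v)/0.933)/100 = 0.8957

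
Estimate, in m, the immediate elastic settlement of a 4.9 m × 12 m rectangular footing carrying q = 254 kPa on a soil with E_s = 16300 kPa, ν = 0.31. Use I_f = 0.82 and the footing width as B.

Immediate (elastic) settlement: S_e = q·B·(1−ν²)/E_s · I_f.
S_e = 254 × 4.9 × (1 − 0.31²) / 16300 × 0.82
    = 254 × 4.9 × 0.9039 / 16300 × 0.82
    = 0.05659 m

S_e ≈ 0.0566 m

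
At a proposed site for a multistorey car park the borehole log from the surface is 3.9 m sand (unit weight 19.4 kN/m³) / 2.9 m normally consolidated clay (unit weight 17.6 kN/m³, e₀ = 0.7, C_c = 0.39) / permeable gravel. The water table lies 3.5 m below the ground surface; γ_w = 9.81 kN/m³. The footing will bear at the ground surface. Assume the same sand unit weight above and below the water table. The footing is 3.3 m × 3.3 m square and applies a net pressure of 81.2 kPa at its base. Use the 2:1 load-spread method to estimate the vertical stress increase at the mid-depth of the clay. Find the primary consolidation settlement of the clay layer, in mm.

Mid-depth of clay below the ground surface: z = 3.9 + 2.9/2 = 5.35 m.
Total vertical stress at mid-clay: σ_v = 19.4×3.9 + 17.6×1.45 = 101.18 kPa.
Pore pressure: u = 9.81×(5.35 − 3.5) = 18.149 kPa.
Initial effective stress: σ'_0 = σ_v − u = 101.18 − 18.149 = 83.031 kPa.
Stress increase at mid-clay by the 2:1 spreading method:
Δσ = qBL/((B+z)(L+z)) = 81.2×3.3×3.3/((3.3+5.35)(3.3+5.35)) = 11.818 kPa
Final effective stress: σ'_f = σ'_0 + Δσ = 83.031 + 11.818 = 94.849 kPa.
Normally consolidated clay, so the full stress increment lies on the virgin compression line:
S_c = C_c·H/(1+e₀)·log₁₀(σ'_f/σ'_0) = 0.39×2.9/(1+0.7)×log₁₀(94.849/83.031)
    = 0.66529 × 0.057792 = 0.03845 m

S_c ≈ 38.4 mm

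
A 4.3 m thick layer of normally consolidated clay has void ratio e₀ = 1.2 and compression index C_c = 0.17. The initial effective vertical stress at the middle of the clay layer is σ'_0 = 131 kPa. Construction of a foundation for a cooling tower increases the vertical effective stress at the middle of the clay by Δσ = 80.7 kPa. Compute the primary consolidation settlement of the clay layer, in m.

Final effective stress: σ'_f = σ'_0 + Δσ = 131 + 80.7 = 211.7 kPa.
Normally consolidated clay, so the full stress increment lies on the virgin compression line:
S_c = C_c·H/(1+e₀)·log₁₀(σ'_f/σ'_0) = 0.17×4.3/(1+1.2)×log₁₀(211.7/131)
    = 0.33227 × 0.20845 = 0.06926 m

S_c ≈ 0.0693 m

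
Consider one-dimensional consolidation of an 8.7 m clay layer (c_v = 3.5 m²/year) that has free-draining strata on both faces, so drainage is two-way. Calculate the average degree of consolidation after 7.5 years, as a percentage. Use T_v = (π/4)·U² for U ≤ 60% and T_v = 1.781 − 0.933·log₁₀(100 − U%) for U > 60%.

U ≈ 97.4 %

Drainage path length: H_d = H/2 = 4.35 m (double drainage).
T_v = c_v·t/H_d² = 3.5×7.5/4.35² = 1.3872.
T_v = 1.3872 corresponds to the U > 60% branch:
U = 1 − 10^((1.781 − T_v)/0.933)/100 = 0.9736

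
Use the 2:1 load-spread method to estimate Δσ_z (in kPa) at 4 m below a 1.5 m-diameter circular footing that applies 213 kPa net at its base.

By the 2:1 method the load spreads at 1 horizontal : 2 vertical, so at depth z the loaded area has grown by z in each plan dimension:
Δσ ≈ qD²/(D+z)² = 213×1.5²/(1.5+4)² = 15.843 kPa

Δσ_z ≈ 15.8 kPa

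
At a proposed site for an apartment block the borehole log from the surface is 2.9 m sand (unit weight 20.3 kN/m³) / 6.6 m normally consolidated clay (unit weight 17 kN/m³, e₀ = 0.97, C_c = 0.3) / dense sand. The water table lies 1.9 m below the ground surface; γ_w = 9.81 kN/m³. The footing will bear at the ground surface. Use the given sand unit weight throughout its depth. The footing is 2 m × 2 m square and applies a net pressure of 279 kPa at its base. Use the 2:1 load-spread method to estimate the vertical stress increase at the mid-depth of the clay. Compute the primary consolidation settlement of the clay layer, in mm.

Mid-depth of clay below the ground surface: z = 2.9 + 6.6/2 = 6.2 m.
Total vertical stress at mid-clay: σ_v = 20.3×2.9 + 17×3.3 = 114.97 kPa.
Pore pressure: u = 9.81×(6.2 − 1.9) = 42.183 kPa.
Initial effective stress: σ'_0 = σ_v − u = 114.97 − 42.183 = 72.787 kPa.
Stress increase at mid-clay by the 2:1 spreading method:
Δσ = qBL/((B+z)(L+z)) = 279×2×2/((2+6.2)(2+6.2)) = 16.597 kPa
Final effective stress: σ'_f = σ'_0 + Δσ = 72.787 + 16.597 = 89.384 kPa.
Normally consolidated clay, so the full stress increment lies on the virgin compression line:
S_c = C_c·H/(1+e₀)·log₁₀(σ'_f/σ'_0) = 0.3×6.6/(1+0.97)×log₁₀(89.384/72.787)
    = 1.0051 × 0.089206 = 0.08966 m

S_c ≈ 89.7 mm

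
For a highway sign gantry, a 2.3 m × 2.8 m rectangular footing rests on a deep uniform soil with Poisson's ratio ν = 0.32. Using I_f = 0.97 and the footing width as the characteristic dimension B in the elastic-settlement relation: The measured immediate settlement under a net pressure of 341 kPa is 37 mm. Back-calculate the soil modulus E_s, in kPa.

S_e = q·B·(1−ν²)/E_s · I_f  ⇒  E_s = q·B·(1−ν²)·I_f / S_e.
E_s = 341 × 2.3 × 0.8976 × 0.97 / 0.037 = 18460 kPa

E_s ≈ 18500 kPa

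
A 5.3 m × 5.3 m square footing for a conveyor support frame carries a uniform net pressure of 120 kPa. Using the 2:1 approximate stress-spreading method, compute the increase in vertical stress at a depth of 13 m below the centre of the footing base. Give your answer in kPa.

By the 2:1 method the load spreads at 1 horizontal : 2 vertical, so at depth z the loaded area has grown by z in each plan dimension:
Δσ = qBL/((B+z)(L+z)) = 120×5.3×5.3/((5.3+13)(5.3+13)) = 10.065 kPa

Δσ_z ≈ 10.1 kPa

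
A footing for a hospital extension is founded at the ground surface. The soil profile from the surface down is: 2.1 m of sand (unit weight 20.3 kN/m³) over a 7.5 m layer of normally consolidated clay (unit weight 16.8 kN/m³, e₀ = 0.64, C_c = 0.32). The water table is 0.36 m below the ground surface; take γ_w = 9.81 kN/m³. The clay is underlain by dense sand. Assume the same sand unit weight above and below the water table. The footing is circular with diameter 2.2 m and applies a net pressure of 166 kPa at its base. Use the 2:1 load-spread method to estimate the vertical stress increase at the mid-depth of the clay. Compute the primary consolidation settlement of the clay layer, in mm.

S_c ≈ 136 mm

Mid-depth of clay below the ground surface: z = 2.1 + 7.5/2 = 5.85 m.
Total vertical stress at mid-clay: σ_v = 20.3×2.1 + 16.8×3.75 = 105.63 kPa.
Pore pressure: u = 9.81×(5.85 − 0.36) = 53.857 kPa.
Initial effective stress: σ'_0 = σ_v − u = 105.63 − 53.857 = 51.773 kPa.
Stress increase at mid-clay by the 2:1 spreading method:
Δσ ≈ qD²/(D+z)² = 166×2.2²/(2.2+5.85)² = 12.398 kPa
Final effective stress: σ'_f = σ'_0 + Δσ = 51.773 + 12.398 = 64.171 kPa.
Normally consolidated clay, so the full stress increment lies on the virgin compression line:
S_c = C_c·H/(1+e₀)·log₁₀(σ'_f/σ'_0) = 0.32×7.5/(1+0.64)×log₁₀(64.171/51.773)
    = 1.4634 × 0.093235 = 0.1364 m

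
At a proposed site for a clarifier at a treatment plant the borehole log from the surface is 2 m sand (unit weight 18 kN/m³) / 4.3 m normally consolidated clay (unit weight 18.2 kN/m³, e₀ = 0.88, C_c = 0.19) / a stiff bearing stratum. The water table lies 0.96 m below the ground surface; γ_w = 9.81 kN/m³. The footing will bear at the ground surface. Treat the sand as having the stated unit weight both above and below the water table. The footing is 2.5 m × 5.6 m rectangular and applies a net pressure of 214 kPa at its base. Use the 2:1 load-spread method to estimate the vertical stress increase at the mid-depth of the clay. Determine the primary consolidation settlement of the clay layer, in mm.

Mid-depth of clay below the ground surface: z = 2 + 4.3/2 = 4.15 m.
Total vertical stress at mid-clay: σ_v = 18×2 + 18.2×2.15 = 75.13 kPa.
Pore pressure: u = 9.81×(4.15 − 0.96) = 31.294 kPa.
Initial effective stress: σ'_0 = σ_v − u = 75.13 − 31.294 = 43.836 kPa.
Stress increase at mid-clay by the 2:1 spreading method:
Δσ = qBL/((B+z)(L+z)) = 214×2.5×5.6/((2.5+4.15)(5.6+4.15)) = 46.208 kPa
Final effective stress: σ'_f = σ'_0 + Δσ = 43.836 + 46.208 = 90.044 kPa.
Normally consolidated clay, so the full stress increment lies on the virgin compression line:
S_c = C_c·H/(1+e₀)·log₁₀(σ'_f/σ'_0) = 0.19×4.3/(1+0.88)×log₁₀(90.044/43.836)
    = 0.43457 × 0.31262 = 0.1359 m

S_c ≈ 136 mm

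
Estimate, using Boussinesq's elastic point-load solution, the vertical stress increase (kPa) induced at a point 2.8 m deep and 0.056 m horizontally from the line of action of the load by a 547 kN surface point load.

Δσ_z ≈ 33.3 kPa

Boussinesq vertical stress below a point load on an elastic half-space:
Δσ_z = 3P/(2πz²) · [1 + (r/z)²]^(−5/2)
r/z = 0.056/2.8 = 0.02; [1+(r/z)²]^(−5/2) = 0.999.
Δσ_z = 3×547/(2π×2.8²) × 0.999 = 33.313 × 0.999 = 33.28 kPa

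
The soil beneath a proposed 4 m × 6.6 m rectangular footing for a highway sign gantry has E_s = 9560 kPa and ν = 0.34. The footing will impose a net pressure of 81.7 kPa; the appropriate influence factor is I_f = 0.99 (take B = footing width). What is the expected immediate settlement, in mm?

Immediate (elastic) settlement: S_e = q·B·(1−ν²)/E_s · I_f.
S_e = 81.7 × 4 × (1 − 0.34²) / 9560 × 0.99
    = 81.7 × 4 × 0.8844 / 9560 × 0.99
    = 0.02993 m = 29.93 mm

S_e ≈ 29.9 mm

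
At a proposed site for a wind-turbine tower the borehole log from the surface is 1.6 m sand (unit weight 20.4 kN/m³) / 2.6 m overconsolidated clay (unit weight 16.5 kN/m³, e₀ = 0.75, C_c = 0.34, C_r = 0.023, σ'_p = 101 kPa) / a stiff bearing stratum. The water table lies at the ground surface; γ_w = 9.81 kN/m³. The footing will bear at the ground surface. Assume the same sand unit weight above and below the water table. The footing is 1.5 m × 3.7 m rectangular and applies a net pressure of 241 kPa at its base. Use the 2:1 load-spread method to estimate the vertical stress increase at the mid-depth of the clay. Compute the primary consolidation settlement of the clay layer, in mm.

S_c ≈ 15.3 mm

Mid-depth of clay below the ground surface: z = 1.6 + 2.6/2 = 2.9 m.
Total vertical stress at mid-clay: σ_v = 20.4×1.6 + 16.5×1.3 = 54.09 kPa.
Pore pressure: u = 9.81×(2.9 − 0) = 28.449 kPa.
Initial effective stress: σ'_0 = σ_v − u = 54.09 − 28.449 = 25.641 kPa.
Stress increase at mid-clay by the 2:1 spreading method:
Δσ = qBL/((B+z)(L+z)) = 241×1.5×3.7/((1.5+2.9)(3.7+2.9)) = 46.059 kPa
Final effective stress: σ'_f = 25.641 + 46.059 = 71.7 kPa.
σ'_f = 71.7 ≤ σ'_p = 101 kPa, so the clay remains overconsolidated and only the recompression index applies:
S_c = C_r·H/(1+e₀)·log₁₀(σ'_f/σ'_0) = 0.023×2.6/1.75×log₁₀(71.7/25.641)
    = 0.034171 × 0.44658 = 0.01526 m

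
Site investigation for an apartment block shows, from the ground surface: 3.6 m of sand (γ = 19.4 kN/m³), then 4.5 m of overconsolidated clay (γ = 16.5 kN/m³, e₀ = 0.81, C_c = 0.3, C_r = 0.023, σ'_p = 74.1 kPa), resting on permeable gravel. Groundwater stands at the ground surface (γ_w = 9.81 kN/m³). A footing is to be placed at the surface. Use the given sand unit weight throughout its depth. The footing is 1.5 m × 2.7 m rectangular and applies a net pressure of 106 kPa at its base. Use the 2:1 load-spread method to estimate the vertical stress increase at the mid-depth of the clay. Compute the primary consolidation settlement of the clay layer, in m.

S_c ≈ 0.00321 m

Mid-depth of clay below the ground surface: z = 3.6 + 4.5/2 = 5.85 m.
Total vertical stress at mid-clay: σ_v = 19.4×3.6 + 16.5×2.25 = 106.97 kPa.
Pore pressure: u = 9.81×(5.85 − 0) = 57.389 kPa.
Initial effective stress: σ'_0 = σ_v − u = 106.97 − 57.389 = 49.581 kPa.
Stress increase at mid-clay by the 2:1 spreading method:
Δσ = qBL/((B+z)(L+z)) = 106×1.5×2.7/((1.5+5.85)(2.7+5.85)) = 6.8314 kPa
Final effective stress: σ'_f = 49.581 + 6.8314 = 56.412 kPa.
σ'_f = 56.412 ≤ σ'_p = 74.1 kPa, so the clay remains overconsolidated and only the recompression index applies:
S_c = C_r·H/(1+e₀)·log₁₀(σ'_f/σ'_0) = 0.023×4.5/1.81×log₁₀(56.412/49.581)
    = 0.057183 × 0.056056 = 0.003205 m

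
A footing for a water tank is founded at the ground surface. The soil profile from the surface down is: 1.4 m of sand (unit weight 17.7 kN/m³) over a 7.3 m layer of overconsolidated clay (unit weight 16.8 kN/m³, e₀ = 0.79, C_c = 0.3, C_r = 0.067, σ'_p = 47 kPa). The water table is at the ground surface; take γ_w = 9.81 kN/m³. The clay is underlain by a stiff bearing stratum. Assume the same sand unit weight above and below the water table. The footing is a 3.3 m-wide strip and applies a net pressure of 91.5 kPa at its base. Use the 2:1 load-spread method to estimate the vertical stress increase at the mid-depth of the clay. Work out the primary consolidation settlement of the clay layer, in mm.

Mid-depth of clay below the ground surface: z = 1.4 + 7.3/2 = 5.05 m.
Total vertical stress at mid-clay: σ_v = 17.7×1.4 + 16.8×3.65 = 86.1 kPa.
Pore pressure: u = 9.81×(5.05 − 0) = 49.541 kPa.
Initial effective stress: σ'_0 = σ_v − u = 86.1 − 49.541 = 36.559 kPa.
Stress increase at mid-clay by the 2:1 spreading method:
Δσ = qB/(B+z) = 91.5×3.3/(3.3+5.05) = 36.162 kPa
Final effective stress: σ'_f = 36.559 + 36.162 = 72.721 kPa.
σ'_f = 72.721 > σ'_p = 47 kPa, so the stress path crosses the preconsolidation pressure — recompression up to σ'_p, then virgin compression beyond:
S_c = H/(1+e₀)·[C_r·log₁₀(σ'_p/σ'_0) + C_c·log₁₀(σ'_f/σ'_p)]
    = 7.3/1.79 × [0.067×log₁₀(47/36.559) + 0.3×log₁₀(72.721/47)]
    = 4.0782 × [0.0073099 + 0.056869] = 0.2617 m

S_c ≈ 262 mm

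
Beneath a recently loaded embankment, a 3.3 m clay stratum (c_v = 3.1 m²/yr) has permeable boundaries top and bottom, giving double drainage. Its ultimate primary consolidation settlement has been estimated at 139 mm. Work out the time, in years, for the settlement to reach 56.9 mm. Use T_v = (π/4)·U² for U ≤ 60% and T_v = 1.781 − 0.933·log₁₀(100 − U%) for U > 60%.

Drainage path length: H_d = H/2 = 1.65 m (double drainage).
U = S(t)/S_ult = 56.9/139 = 0.4094.
U ≤ 60%: T_v = (π/4)·U² = (π/4)×0.40935² = 0.13161.
t = T_v·H_d²/c_v = 0.13161×1.65²/3.1 = 0.1156 years.

t ≈ 0.116 years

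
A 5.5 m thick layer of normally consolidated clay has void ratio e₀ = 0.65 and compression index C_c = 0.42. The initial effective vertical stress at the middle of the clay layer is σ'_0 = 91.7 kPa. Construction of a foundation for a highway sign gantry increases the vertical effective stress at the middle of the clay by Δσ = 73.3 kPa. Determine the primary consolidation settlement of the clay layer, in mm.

S_c ≈ 357 mm

Final effective stress: σ'_f = σ'_0 + Δσ = 91.7 + 73.3 = 165 kPa.
Normally consolidated clay, so the full stress increment lies on the virgin compression line:
S_c = C_c·H/(1+e₀)·log₁₀(σ'_f/σ'_0) = 0.42×5.5/(1+0.65)×log₁₀(165/91.7)
    = 1.4 × 0.25511 = 0.3572 m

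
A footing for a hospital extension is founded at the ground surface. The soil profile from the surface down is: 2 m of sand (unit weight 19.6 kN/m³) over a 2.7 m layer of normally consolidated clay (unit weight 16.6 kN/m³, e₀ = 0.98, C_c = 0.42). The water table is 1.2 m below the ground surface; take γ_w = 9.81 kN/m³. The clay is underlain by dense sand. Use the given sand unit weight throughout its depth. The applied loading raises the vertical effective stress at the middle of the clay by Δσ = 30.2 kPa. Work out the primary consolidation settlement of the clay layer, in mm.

Mid-depth of clay below the ground surface: z = 2 + 2.7/2 = 3.35 m.
Total vertical stress at mid-clay: σ_v = 19.6×2 + 16.6×1.35 = 61.61 kPa.
Pore pressure: u = 9.81×(3.35 − 1.2) = 21.091 kPa.
Initial effective stress: σ'_0 = σ_v − u = 61.61 − 21.091 = 40.519 kPa.
Final effective stress: σ'_f = σ'_0 + Δσ = 40.519 + 30.2 = 70.719 kPa.
Normally consolidated clay, so the full stress increment lies on the virgin compression line:
S_c = C_c·H/(1+e₀)·log₁₀(σ'_f/σ'_0) = 0.42×2.7/(1+0.98)×log₁₀(70.719/40.519)
    = 0.57273 × 0.24188 = 0.1385 m

S_c ≈ 139 mm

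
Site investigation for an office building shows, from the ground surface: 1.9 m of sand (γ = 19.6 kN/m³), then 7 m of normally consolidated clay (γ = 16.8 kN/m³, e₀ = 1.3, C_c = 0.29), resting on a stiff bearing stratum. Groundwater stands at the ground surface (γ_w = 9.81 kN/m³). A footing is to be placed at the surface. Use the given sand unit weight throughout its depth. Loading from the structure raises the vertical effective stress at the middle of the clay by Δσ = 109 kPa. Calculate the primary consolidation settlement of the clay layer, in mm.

Mid-depth of clay below the ground surface: z = 1.9 + 7/2 = 5.4 m.
Total vertical stress at mid-clay: σ_v = 19.6×1.9 + 16.8×3.5 = 96.04 kPa.
Pore pressure: u = 9.81×(5.4 − 0) = 52.974 kPa.
Initial effective stress: σ'_0 = σ_v − u = 96.04 − 52.974 = 43.066 kPa.
Final effective stress: σ'_f = σ'_0 + Δσ = 43.066 + 109 = 152.07 kPa.
Normally consolidated clay, so the full stress increment lies on the virgin compression line:
S_c = C_c·H/(1+e₀)·log₁₀(σ'_f/σ'_0) = 0.29×7/(1+1.3)×log₁₀(152.07/43.066)
    = 0.88261 × 0.54791 = 0.4836 m

S_c ≈ 484 mm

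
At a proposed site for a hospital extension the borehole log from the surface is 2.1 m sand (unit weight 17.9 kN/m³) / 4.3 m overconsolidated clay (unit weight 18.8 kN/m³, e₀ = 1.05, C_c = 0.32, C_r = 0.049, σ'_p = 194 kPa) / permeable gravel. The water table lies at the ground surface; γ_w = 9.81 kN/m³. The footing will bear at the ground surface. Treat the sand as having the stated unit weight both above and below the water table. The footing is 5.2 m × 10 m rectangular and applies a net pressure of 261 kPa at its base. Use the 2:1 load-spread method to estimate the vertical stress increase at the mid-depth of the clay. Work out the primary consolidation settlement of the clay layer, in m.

S_c ≈ 0.0593 m

Mid-depth of clay below the ground surface: z = 2.1 + 4.3/2 = 4.25 m.
Total vertical stress at mid-clay: σ_v = 17.9×2.1 + 18.8×2.15 = 78.01 kPa.
Pore pressure: u = 9.81×(4.25 − 0) = 41.693 kPa.
Initial effective stress: σ'_0 = σ_v − u = 78.01 − 41.693 = 36.317 kPa.
Stress increase at mid-clay by the 2:1 spreading method:
Δσ = qBL/((B+z)(L+z)) = 261×5.2×10/((5.2+4.25)(10+4.25)) = 100.79 kPa
Final effective stress: σ'_f = 36.317 + 100.79 = 137.11 kPa.
σ'_f = 137.11 ≤ σ'_p = 194 kPa, so the clay remains overconsolidated and only the recompression index applies:
S_c = C_r·H/(1+e₀)·log₁₀(σ'_f/σ'_0) = 0.049×4.3/2.05×log₁₀(137.11/36.317)
    = 0.10278 × 0.57696 = 0.0593 m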